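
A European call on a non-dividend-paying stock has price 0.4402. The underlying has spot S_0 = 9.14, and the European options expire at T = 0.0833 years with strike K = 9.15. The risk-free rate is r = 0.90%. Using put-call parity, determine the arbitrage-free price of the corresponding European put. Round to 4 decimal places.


Answer: Put price = 0.4433

Derivation:
Put-call parity: C - P = S_0 * exp(-qT) - K * exp(-rT).
S_0 * exp(-qT) = 9.1400 * 1.00000000 = 9.14000000
K * exp(-rT) = 9.1500 * 0.99925058 = 9.14314282
P = C - S*exp(-qT) + K*exp(-rT)
P = 0.4402 - 9.14000000 + 9.14314282 = 0.4433


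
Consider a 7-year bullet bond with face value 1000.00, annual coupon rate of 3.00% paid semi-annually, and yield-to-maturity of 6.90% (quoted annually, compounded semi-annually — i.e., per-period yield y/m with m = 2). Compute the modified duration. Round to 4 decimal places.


Coupon per period c = face * coupon_rate / m = 15.000000
Periods per year m = 2; per-period yield y/m = 0.034500
Number of cashflows N = 14
Cashflows (t years, CF_t, discount factor 1/(1+y/m)^(m*t), PV):
  t = 0.5000: CF_t = 15.000000, DF = 0.966651, PV = 14.499758
  t = 1.0000: CF_t = 15.000000, DF = 0.934413, PV = 14.016199
  t = 1.5000: CF_t = 15.000000, DF = 0.903251, PV = 13.548767
  t = 2.0000: CF_t = 15.000000, DF = 0.873128, PV = 13.096923
  t = 2.5000: CF_t = 15.000000, DF = 0.844010, PV = 12.660148
  t = 3.0000: CF_t = 15.000000, DF = 0.815863, PV = 12.237939
  t = 3.5000: CF_t = 15.000000, DF = 0.788654, PV = 11.829811
  t = 4.0000: CF_t = 15.000000, DF = 0.762353, PV = 11.435293
  t = 4.5000: CF_t = 15.000000, DF = 0.736929, PV = 11.053932
  t = 5.0000: CF_t = 15.000000, DF = 0.712353, PV = 10.685290
  t = 5.5000: CF_t = 15.000000, DF = 0.688596, PV = 10.328941
  t = 6.0000: CF_t = 15.000000, DF = 0.665632, PV = 9.984477
  t = 6.5000: CF_t = 15.000000, DF = 0.643433, PV = 9.651500
  t = 7.0000: CF_t = 1015.000000, DF = 0.621975, PV = 631.304830
Price P = sum_t PV_t = 786.333810
First compute Macaulay numerator sum_t t * PV_t:
  t * PV_t at t = 0.5000: 7.249879
  t * PV_t at t = 1.0000: 14.016199
  t * PV_t at t = 1.5000: 20.323150
  t * PV_t at t = 2.0000: 26.193846
  t * PV_t at t = 2.5000: 31.650370
  t * PV_t at t = 3.0000: 36.713817
  t * PV_t at t = 3.5000: 41.404337
  t * PV_t at t = 4.0000: 45.741172
  t * PV_t at t = 4.5000: 49.742696
  t * PV_t at t = 5.0000: 53.426449
  t * PV_t at t = 5.5000: 56.809178
  t * PV_t at t = 6.0000: 59.906862
  t * PV_t at t = 6.5000: 62.734751
  t * PV_t at t = 7.0000: 4419.133812
Macaulay duration D = 4925.046520 / 786.333810 = 6.263303
Modified duration = D / (1 + y/m) = 6.263303 / (1 + 0.034500) = 6.054425

Answer: Modified duration = 6.0544


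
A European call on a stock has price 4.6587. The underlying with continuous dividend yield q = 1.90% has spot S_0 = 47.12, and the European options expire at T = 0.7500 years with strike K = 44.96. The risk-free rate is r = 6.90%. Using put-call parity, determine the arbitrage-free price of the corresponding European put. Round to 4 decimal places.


Answer: Put price = 0.8979

Derivation:
Put-call parity: C - P = S_0 * exp(-qT) - K * exp(-rT).
S_0 * exp(-qT) = 47.1200 * 0.98585105 = 46.45330151
K * exp(-rT) = 44.9600 * 0.94956623 = 42.69249764
P = C - S*exp(-qT) + K*exp(-rT)
P = 4.6587 - 46.45330151 + 42.69249764 = 0.8979


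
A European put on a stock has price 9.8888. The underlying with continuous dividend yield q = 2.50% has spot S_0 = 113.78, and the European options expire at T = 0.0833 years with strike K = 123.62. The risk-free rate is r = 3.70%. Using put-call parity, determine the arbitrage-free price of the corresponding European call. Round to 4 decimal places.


Answer: Call price = 0.1925

Derivation:
Put-call parity: C - P = S_0 * exp(-qT) - K * exp(-rT).
S_0 * exp(-qT) = 113.7800 * 0.99791967 = 113.54329970
K * exp(-rT) = 123.6200 * 0.99692264 = 123.23957735
C = P + S*exp(-qT) - K*exp(-rT)
C = 9.8888 + 113.54329970 - 123.23957735 = 0.1925


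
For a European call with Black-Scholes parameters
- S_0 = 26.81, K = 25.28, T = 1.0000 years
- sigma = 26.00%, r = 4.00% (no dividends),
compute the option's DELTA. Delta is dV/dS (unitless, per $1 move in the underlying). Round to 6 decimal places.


Answer: Delta = 0.694922

Derivation:
d1 = 0.5098514730; d2 = 0.2498514730
phi(d1) = 0.3503184099; exp(-qT) = 1.0000000000; exp(-rT) = 0.9607894392
N(d1) = 0.6949222393
Delta = exp(-qT) * N(d1) = 1.0000000000 * 0.6949222393 = 0.694922


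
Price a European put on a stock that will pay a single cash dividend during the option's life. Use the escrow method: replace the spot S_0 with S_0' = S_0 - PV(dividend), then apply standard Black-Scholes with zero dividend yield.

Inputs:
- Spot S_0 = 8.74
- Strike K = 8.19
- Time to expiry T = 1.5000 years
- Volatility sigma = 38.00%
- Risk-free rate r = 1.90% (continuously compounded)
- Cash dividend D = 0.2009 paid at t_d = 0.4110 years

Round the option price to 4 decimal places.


PV(D) = D * exp(-r * t_d) = 0.2009 * 0.99222141 = 0.19933728
S_0' = S_0 - PV(D) = 8.7400 - 0.19933728 = 8.54066272
d1 = (ln(S_0'/K) + (r + sigma^2/2)*T) / (sigma*sqrt(T)) = 0.38402135
d2 = d1 - sigma*sqrt(T) = -0.08138170
exp(-rT) = 0.97190229
N(-d1) = 0.35048131; N(-d2) = 0.53243080
P = K * exp(-rT) * N(-d2) - S_0' * N(-d1) = 8.1900 * 0.97190229 * 0.53243080 - 8.54066272 * 0.35048131 = 1.2447

Answer: Price = 1.2447


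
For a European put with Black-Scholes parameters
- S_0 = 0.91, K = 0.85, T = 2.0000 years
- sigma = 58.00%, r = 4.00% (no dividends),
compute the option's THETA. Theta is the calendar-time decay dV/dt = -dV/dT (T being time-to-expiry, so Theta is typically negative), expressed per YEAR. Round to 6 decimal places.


Answer: Theta = -0.043982

Derivation:
d1 = 0.5908099652; d2 = -0.2294339010
phi(d1) = 0.3350529363; exp(-qT) = 1.0000000000; exp(-rT) = 0.9231163464
Theta = -S*exp(-qT)*phi(d1)*sigma/(2*sqrt(T)) + r*K*exp(-rT)*N(-d2) - q*S*exp(-qT)*N(-d1)
N(-d1) = 0.2773238786; N(-d2) = 0.5907341552; sqrt(T) = 1.4142135624
Term 1 = -0.9100 * 1.0000000000 * 0.3350529363 * 0.5800 / (2 * 1.4142135624) = -0.0625227139
Term 2 = 0.0400 * 0.8500 * 0.9231163464 * 0.5907341552 = 0.0185407561
Term 3 = 0 (no dividend yield, q = 0)
Theta = -0.0625227139 + (0.0185407561) + (0.0000000000) = -0.043982


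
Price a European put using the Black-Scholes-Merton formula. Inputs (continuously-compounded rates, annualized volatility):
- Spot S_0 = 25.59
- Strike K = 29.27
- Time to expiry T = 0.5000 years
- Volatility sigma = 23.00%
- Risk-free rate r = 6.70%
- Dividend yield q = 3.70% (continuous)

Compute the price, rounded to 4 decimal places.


Answer: Price = 3.7685

Derivation:
d1 = (ln(S/K) + (r - q + 0.5*sigma^2) * T) / (sigma * sqrt(T)) = -0.65260699
d2 = d1 - sigma * sqrt(T) = -0.81524155
exp(-rT) = 0.96705491; exp(-qT) = 0.98167007
P = K * exp(-rT) * N(-d2) - S_0 * exp(-qT) * N(-d1)
N(-d1) = 0.74299516; N(-d2) = 0.79253297
P = 29.2700 * 0.96705491 * 0.79253297 - 25.5900 * 0.98167007 * 0.74299516 = 3.7685


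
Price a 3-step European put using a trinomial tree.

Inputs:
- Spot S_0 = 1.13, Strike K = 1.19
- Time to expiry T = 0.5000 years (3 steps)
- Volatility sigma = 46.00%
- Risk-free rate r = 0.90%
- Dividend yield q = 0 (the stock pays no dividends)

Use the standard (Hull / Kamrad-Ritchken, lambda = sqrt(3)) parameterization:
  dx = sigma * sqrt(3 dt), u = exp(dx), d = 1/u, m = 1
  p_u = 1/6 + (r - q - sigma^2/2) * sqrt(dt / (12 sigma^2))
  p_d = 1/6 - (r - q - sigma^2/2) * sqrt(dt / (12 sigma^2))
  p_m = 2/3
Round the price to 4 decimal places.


dt = T/N = 0.166667; dx = sigma*sqrt(3*dt) = 0.325269
u = exp(dx) = 1.384403; d = 1/u = 0.722333
p_u = 0.141867, p_m = 0.666667, p_d = 0.191467
Discount per step: exp(-r*dt) = 0.998501
Stock lattice S(k, j) with j the centered position index:
  k=0: S(0,+0) = 1.1300
  k=1: S(1,-1) = 0.8162; S(1,+0) = 1.1300; S(1,+1) = 1.5644
  k=2: S(2,-2) = 0.5896; S(2,-1) = 0.8162; S(2,+0) = 1.1300; S(2,+1) = 1.5644; S(2,+2) = 2.1657
  k=3: S(3,-3) = 0.4259; S(3,-2) = 0.5896; S(3,-1) = 0.8162; S(3,+0) = 1.1300; S(3,+1) = 1.5644; S(3,+2) = 2.1657; S(3,+3) = 2.9982
Terminal payoffs V(N, j) = max(K - S_T, 0):
  V(3,-3) = 0.764117; V(3,-2) = 0.600406; V(3,-1) = 0.373764; V(3,+0) = 0.060000; V(3,+1) = 0.000000; V(3,+2) = 0.000000; V(3,+3) = 0.000000
Backward induction: V(k, j) = exp(-r*dt) * [p_u * V(k+1, j+1) + p_m * V(k+1, j) + p_d * V(k+1, j-1)]
  V(2,-2) = exp(-r*dt) * [p_u*0.373764 + p_m*0.600406 + p_d*0.764117] = 0.598699
  V(2,-1) = exp(-r*dt) * [p_u*0.060000 + p_m*0.373764 + p_d*0.600406] = 0.372087
  V(2,+0) = exp(-r*dt) * [p_u*0.000000 + p_m*0.060000 + p_d*0.373764] = 0.111396
  V(2,+1) = exp(-r*dt) * [p_u*0.000000 + p_m*0.000000 + p_d*0.060000] = 0.011471
  V(2,+2) = exp(-r*dt) * [p_u*0.000000 + p_m*0.000000 + p_d*0.000000] = 0.000000
  V(1,-1) = exp(-r*dt) * [p_u*0.111396 + p_m*0.372087 + p_d*0.598699] = 0.377925
  V(1,+0) = exp(-r*dt) * [p_u*0.011471 + p_m*0.111396 + p_d*0.372087] = 0.146913
  V(1,+1) = exp(-r*dt) * [p_u*0.000000 + p_m*0.011471 + p_d*0.111396] = 0.028932
  V(0,+0) = exp(-r*dt) * [p_u*0.028932 + p_m*0.146913 + p_d*0.377925] = 0.174145

Answer: Price = V(0,0) = 0.1741


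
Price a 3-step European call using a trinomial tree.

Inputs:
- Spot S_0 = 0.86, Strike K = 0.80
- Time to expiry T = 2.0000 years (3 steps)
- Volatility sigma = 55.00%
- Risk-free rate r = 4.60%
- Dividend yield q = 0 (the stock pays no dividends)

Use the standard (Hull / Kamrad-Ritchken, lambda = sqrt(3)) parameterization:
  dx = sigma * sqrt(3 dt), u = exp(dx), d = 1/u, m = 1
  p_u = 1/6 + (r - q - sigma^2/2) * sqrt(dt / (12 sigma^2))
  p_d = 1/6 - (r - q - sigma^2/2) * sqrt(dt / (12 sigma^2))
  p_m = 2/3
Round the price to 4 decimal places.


Answer: Price = V(0,0) = 0.2910

Derivation:
dt = T/N = 0.666667; dx = sigma*sqrt(3*dt) = 0.777817
u = exp(dx) = 2.176716; d = 1/u = 0.459408
p_u = 0.121562, p_m = 0.666667, p_d = 0.211772
Discount per step: exp(-r*dt) = 0.969799
Stock lattice S(k, j) with j the centered position index:
  k=0: S(0,+0) = 0.8600
  k=1: S(1,-1) = 0.3951; S(1,+0) = 0.8600; S(1,+1) = 1.8720
  k=2: S(2,-2) = 0.1815; S(2,-1) = 0.3951; S(2,+0) = 0.8600; S(2,+1) = 1.8720; S(2,+2) = 4.0748
  k=3: S(3,-3) = 0.0834; S(3,-2) = 0.1815; S(3,-1) = 0.3951; S(3,+0) = 0.8600; S(3,+1) = 1.8720; S(3,+2) = 4.0748; S(3,+3) = 8.8696
Terminal payoffs V(N, j) = max(S_T - K, 0):
  V(3,-3) = 0.000000; V(3,-2) = 0.000000; V(3,-1) = 0.000000; V(3,+0) = 0.060000; V(3,+1) = 1.071976; V(3,+2) = 3.274761; V(3,+3) = 8.069598
Backward induction: V(k, j) = exp(-r*dt) * [p_u * V(k+1, j+1) + p_m * V(k+1, j) + p_d * V(k+1, j-1)]
  V(2,-2) = exp(-r*dt) * [p_u*0.000000 + p_m*0.000000 + p_d*0.000000] = 0.000000
  V(2,-1) = exp(-r*dt) * [p_u*0.060000 + p_m*0.000000 + p_d*0.000000] = 0.007073
  V(2,+0) = exp(-r*dt) * [p_u*1.071976 + p_m*0.060000 + p_d*0.000000] = 0.165168
  V(2,+1) = exp(-r*dt) * [p_u*3.274761 + p_m*1.071976 + p_d*0.060000] = 1.091453
  V(2,+2) = exp(-r*dt) * [p_u*8.069598 + p_m*3.274761 + p_d*1.071976] = 3.288726
  V(1,-1) = exp(-r*dt) * [p_u*0.165168 + p_m*0.007073 + p_d*0.000000] = 0.024045
  V(1,+0) = exp(-r*dt) * [p_u*1.091453 + p_m*0.165168 + p_d*0.007073] = 0.236911
  V(1,+1) = exp(-r*dt) * [p_u*3.288726 + p_m*1.091453 + p_d*0.165168] = 1.127291
  V(0,+0) = exp(-r*dt) * [p_u*1.127291 + p_m*0.236911 + p_d*0.024045] = 0.291006


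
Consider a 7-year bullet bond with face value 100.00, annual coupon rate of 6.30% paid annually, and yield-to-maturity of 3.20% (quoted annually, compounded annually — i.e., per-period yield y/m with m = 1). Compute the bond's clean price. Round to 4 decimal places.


Answer: Price = 119.1691

Derivation:
Coupon per period c = face * coupon_rate / m = 6.300000
Periods per year m = 1; per-period yield y/m = 0.032000
Number of cashflows N = 7
Cashflows (t years, CF_t, discount factor 1/(1+y/m)^(m*t), PV):
  t = 1.0000: CF_t = 6.300000, DF = 0.968992, PV = 6.104651
  t = 2.0000: CF_t = 6.300000, DF = 0.938946, PV = 5.915360
  t = 3.0000: CF_t = 6.300000, DF = 0.909831, PV = 5.731938
  t = 4.0000: CF_t = 6.300000, DF = 0.881620, PV = 5.554203
  t = 5.0000: CF_t = 6.300000, DF = 0.854283, PV = 5.381980
  t = 6.0000: CF_t = 6.300000, DF = 0.827793, PV = 5.215097
  t = 7.0000: CF_t = 106.300000, DF = 0.802125, PV = 85.265901
Price P = sum_t PV_t = 119.169129


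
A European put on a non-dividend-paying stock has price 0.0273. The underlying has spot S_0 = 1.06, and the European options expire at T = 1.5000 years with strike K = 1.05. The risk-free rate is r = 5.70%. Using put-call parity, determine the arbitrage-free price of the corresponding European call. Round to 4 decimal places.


Answer: Call price = 0.1233

Derivation:
Put-call parity: C - P = S_0 * exp(-qT) - K * exp(-rT).
S_0 * exp(-qT) = 1.0600 * 1.00000000 = 1.06000000
K * exp(-rT) = 1.0500 * 0.91805314 = 0.96395580
C = P + S*exp(-qT) - K*exp(-rT)
C = 0.0273 + 1.06000000 - 0.96395580 = 0.1233


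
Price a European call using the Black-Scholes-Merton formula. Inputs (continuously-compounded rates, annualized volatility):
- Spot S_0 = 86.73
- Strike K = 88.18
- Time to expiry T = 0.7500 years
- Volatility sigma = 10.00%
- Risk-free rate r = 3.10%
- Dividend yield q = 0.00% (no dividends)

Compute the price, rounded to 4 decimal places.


Answer: Price = 3.2827

Derivation:
d1 = (ln(S/K) + (r - q + 0.5*sigma^2) * T) / (sigma * sqrt(T)) = 0.12031593
d2 = d1 - sigma * sqrt(T) = 0.03371338
exp(-rT) = 0.97701820; exp(-qT) = 1.00000000
C = S_0 * exp(-qT) * N(d1) - K * exp(-rT) * N(d2)
N(d1) = 0.54788356; N(d2) = 0.51344715
C = 86.7300 * 1.00000000 * 0.54788356 - 88.1800 * 0.97701820 * 0.51344715 = 3.2827


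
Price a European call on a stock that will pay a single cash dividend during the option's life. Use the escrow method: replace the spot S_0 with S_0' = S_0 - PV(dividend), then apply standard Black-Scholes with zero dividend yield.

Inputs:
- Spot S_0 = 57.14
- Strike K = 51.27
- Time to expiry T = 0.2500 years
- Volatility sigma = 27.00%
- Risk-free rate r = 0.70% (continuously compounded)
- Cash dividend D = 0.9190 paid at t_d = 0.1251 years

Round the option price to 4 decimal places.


Answer: Price = 6.0820

Derivation:
PV(D) = D * exp(-r * t_d) = 0.9190 * 0.99912468 = 0.91819558
S_0' = S_0 - PV(D) = 57.1400 - 0.91819558 = 56.22180442
d1 = (ln(S_0'/K) + (r + sigma^2/2)*T) / (sigma*sqrt(T)) = 0.76341759
d2 = d1 - sigma*sqrt(T) = 0.62841759
exp(-rT) = 0.99825153
N(d1) = 0.77739280; N(d2) = 0.73513479
C = S_0' * N(d1) - K * exp(-rT) * N(d2) = 56.22180442 * 0.77739280 - 51.2700 * 0.99825153 * 0.73513479 = 6.0820


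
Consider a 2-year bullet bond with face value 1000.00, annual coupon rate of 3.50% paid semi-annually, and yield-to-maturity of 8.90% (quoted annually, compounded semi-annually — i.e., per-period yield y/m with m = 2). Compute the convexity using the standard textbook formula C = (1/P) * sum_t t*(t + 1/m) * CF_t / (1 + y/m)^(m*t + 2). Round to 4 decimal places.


Answer: Convexity = 4.4183

Derivation:
Coupon per period c = face * coupon_rate / m = 17.500000
Periods per year m = 2; per-period yield y/m = 0.044500
Number of cashflows N = 4
Cashflows (t years, CF_t, discount factor 1/(1+y/m)^(m*t), PV):
  t = 0.5000: CF_t = 17.500000, DF = 0.957396, PV = 16.754428
  t = 1.0000: CF_t = 17.500000, DF = 0.916607, PV = 16.040620
  t = 1.5000: CF_t = 17.500000, DF = 0.877556, PV = 15.357224
  t = 2.0000: CF_t = 1017.500000, DF = 0.840168, PV = 854.871110
Price P = sum_t PV_t = 903.023382
Convexity numerator sum_t t*(t + 1/m) * CF_t / (1+y/m)^(m*t + 2):
  t = 0.5000: term = 7.678612
  t = 1.0000: term = 22.054414
  t = 1.5000: term = 42.229611
  t = 2.0000: term = 3917.903693
Convexity = (1/P) * sum = 3989.866331 / 903.023382 = 4.418342


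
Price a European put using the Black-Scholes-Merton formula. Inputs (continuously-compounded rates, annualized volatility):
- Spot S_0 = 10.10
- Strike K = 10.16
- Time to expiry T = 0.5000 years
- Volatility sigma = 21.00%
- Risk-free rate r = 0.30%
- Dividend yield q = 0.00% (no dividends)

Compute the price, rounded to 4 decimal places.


Answer: Price = 0.6217

Derivation:
d1 = (ln(S/K) + (r - q + 0.5*sigma^2) * T) / (sigma * sqrt(T)) = 0.04446006
d2 = d1 - sigma * sqrt(T) = -0.10403237
exp(-rT) = 0.99850112; exp(-qT) = 1.00000000
P = K * exp(-rT) * N(-d2) - S_0 * exp(-qT) * N(-d1)
N(-d1) = 0.48226885; N(-d2) = 0.54142817
P = 10.1600 * 0.99850112 * 0.54142817 - 10.1000 * 1.00000000 * 0.48226885 = 0.6217


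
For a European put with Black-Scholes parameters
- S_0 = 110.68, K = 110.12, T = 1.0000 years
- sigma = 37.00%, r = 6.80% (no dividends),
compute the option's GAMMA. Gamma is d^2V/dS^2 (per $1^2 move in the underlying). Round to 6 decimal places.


d1 = 0.3824931747; d2 = 0.0124931747
phi(d1) = 0.3708012599; exp(-qT) = 1.0000000000; exp(-rT) = 0.9342604736
Gamma = exp(-qT) * phi(d1) / (S * sigma * sqrt(T)) = 1.0000000000 * 0.3708012599 / (110.6800 * 0.3700 * 1.0000000000) = 0.009055

Answer: Gamma = 0.009055


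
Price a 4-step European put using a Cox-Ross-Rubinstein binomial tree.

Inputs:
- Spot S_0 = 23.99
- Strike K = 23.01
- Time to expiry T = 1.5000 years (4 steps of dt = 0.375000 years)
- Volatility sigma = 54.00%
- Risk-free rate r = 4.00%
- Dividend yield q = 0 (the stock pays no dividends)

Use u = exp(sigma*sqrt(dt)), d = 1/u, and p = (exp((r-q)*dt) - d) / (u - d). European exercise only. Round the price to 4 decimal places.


Answer: Price = V(0,0) = 4.6222

Derivation:
dt = T/N = 0.375000
u = exp(sigma*sqrt(dt)) = 1.391916; d = 1/u = 0.718434
p = (exp((r-q)*dt) - d) / (u - d) = 0.440515
Discount per step: exp(-r*dt) = 0.985112
Stock lattice S(k, i) with i counting down-moves:
  k=0: S(0,0) = 23.9900
  k=1: S(1,0) = 33.3921; S(1,1) = 17.2352
  k=2: S(2,0) = 46.4789; S(2,1) = 23.9900; S(2,2) = 12.3824
  k=3: S(3,0) = 64.6948; S(3,1) = 33.3921; S(3,2) = 17.2352; S(3,3) = 8.8959
  k=4: S(4,0) = 90.0497; S(4,1) = 46.4789; S(4,2) = 23.9900; S(4,3) = 12.3824; S(4,4) = 6.3911
Terminal payoffs V(N, i) = max(K - S_T, 0):
  V(4,0) = 0.000000; V(4,1) = 0.000000; V(4,2) = 0.000000; V(4,3) = 10.627616; V(4,4) = 16.618860
Backward induction: V(k, i) = exp(-r*dt) * [p * V(k+1, i) + (1-p) * V(k+1, i+1)].
  V(3,0) = exp(-r*dt) * [p*0.000000 + (1-p)*0.000000] = 0.000000
  V(3,1) = exp(-r*dt) * [p*0.000000 + (1-p)*0.000000] = 0.000000
  V(3,2) = exp(-r*dt) * [p*0.000000 + (1-p)*10.627616] = 5.857466
  V(3,3) = exp(-r*dt) * [p*10.627616 + (1-p)*16.618860] = 13.771497
  V(2,0) = exp(-r*dt) * [p*0.000000 + (1-p)*0.000000] = 0.000000
  V(2,1) = exp(-r*dt) * [p*0.000000 + (1-p)*5.857466] = 3.228373
  V(2,2) = exp(-r*dt) * [p*5.857466 + (1-p)*13.771497] = 10.132119
  V(1,0) = exp(-r*dt) * [p*0.000000 + (1-p)*3.228373] = 1.779335
  V(1,1) = exp(-r*dt) * [p*3.228373 + (1-p)*10.132119] = 6.985345
  V(0,0) = exp(-r*dt) * [p*1.779335 + (1-p)*6.985345] = 4.622164


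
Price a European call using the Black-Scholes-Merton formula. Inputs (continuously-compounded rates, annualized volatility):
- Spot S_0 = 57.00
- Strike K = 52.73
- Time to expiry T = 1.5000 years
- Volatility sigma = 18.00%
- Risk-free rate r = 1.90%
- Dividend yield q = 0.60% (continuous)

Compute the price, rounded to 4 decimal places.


Answer: Price = 7.8001

Derivation:
d1 = (ln(S/K) + (r - q + 0.5*sigma^2) * T) / (sigma * sqrt(T)) = 0.55189142
d2 = d1 - sigma * sqrt(T) = 0.33143735
exp(-rT) = 0.97190229; exp(-qT) = 0.99104038
C = S_0 * exp(-qT) * N(d1) - K * exp(-rT) * N(d2)
N(d1) = 0.70948863; N(d2) = 0.62984292
C = 57.0000 * 0.99104038 * 0.70948863 - 52.7300 * 0.97190229 * 0.62984292 = 7.8001


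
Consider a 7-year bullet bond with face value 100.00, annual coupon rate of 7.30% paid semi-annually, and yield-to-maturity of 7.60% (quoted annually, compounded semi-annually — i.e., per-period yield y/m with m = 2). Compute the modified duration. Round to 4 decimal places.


Coupon per period c = face * coupon_rate / m = 3.650000
Periods per year m = 2; per-period yield y/m = 0.038000
Number of cashflows N = 14
Cashflows (t years, CF_t, discount factor 1/(1+y/m)^(m*t), PV):
  t = 0.5000: CF_t = 3.650000, DF = 0.963391, PV = 3.516378
  t = 1.0000: CF_t = 3.650000, DF = 0.928122, PV = 3.387647
  t = 1.5000: CF_t = 3.650000, DF = 0.894145, PV = 3.263629
  t = 2.0000: CF_t = 3.650000, DF = 0.861411, PV = 3.144151
  t = 2.5000: CF_t = 3.650000, DF = 0.829876, PV = 3.029048
  t = 3.0000: CF_t = 3.650000, DF = 0.799495, PV = 2.918158
  t = 3.5000: CF_t = 3.650000, DF = 0.770227, PV = 2.811327
  t = 4.0000: CF_t = 3.650000, DF = 0.742030, PV = 2.708408
  t = 4.5000: CF_t = 3.650000, DF = 0.714865, PV = 2.609256
  t = 5.0000: CF_t = 3.650000, DF = 0.688694, PV = 2.513734
  t = 5.5000: CF_t = 3.650000, DF = 0.663482, PV = 2.421709
  t = 6.0000: CF_t = 3.650000, DF = 0.639193, PV = 2.333053
  t = 6.5000: CF_t = 3.650000, DF = 0.615793, PV = 2.247643
  t = 7.0000: CF_t = 103.650000, DF = 0.593249, PV = 61.490264
Price P = sum_t PV_t = 98.394404
First compute Macaulay numerator sum_t t * PV_t:
  t * PV_t at t = 0.5000: 1.758189
  t * PV_t at t = 1.0000: 3.387647
  t * PV_t at t = 1.5000: 4.895444
  t * PV_t at t = 2.0000: 6.288303
  t * PV_t at t = 2.5000: 7.572619
  t * PV_t at t = 3.0000: 8.754473
  t * PV_t at t = 3.5000: 9.839645
  t * PV_t at t = 4.0000: 10.833631
  t * PV_t at t = 4.5000: 11.741652
  t * PV_t at t = 5.0000: 12.568670
  t * PV_t at t = 5.5000: 13.319400
  t * PV_t at t = 6.0000: 13.998319
  t * PV_t at t = 6.5000: 14.609677
  t * PV_t at t = 7.0000: 430.431848
Macaulay duration D = 549.999516 / 98.394404 = 5.589744
Modified duration = D / (1 + y/m) = 5.589744 / (1 + 0.038000) = 5.385110

Answer: Modified duration = 5.3851


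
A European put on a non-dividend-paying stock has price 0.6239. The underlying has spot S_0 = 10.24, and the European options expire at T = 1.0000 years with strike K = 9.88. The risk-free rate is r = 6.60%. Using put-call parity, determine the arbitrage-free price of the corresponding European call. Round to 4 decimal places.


Put-call parity: C - P = S_0 * exp(-qT) - K * exp(-rT).
S_0 * exp(-qT) = 10.2400 * 1.00000000 = 10.24000000
K * exp(-rT) = 9.8800 * 0.93613086 = 9.24897294
C = P + S*exp(-qT) - K*exp(-rT)
C = 0.6239 + 10.24000000 - 9.24897294 = 1.6149

Answer: Call price = 1.6149


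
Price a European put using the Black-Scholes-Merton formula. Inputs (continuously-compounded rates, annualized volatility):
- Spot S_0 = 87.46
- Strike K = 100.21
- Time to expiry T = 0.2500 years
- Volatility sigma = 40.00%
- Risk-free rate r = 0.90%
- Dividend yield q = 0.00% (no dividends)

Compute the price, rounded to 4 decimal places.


d1 = (ln(S/K) + (r - q + 0.5*sigma^2) * T) / (sigma * sqrt(T)) = -0.56918219
d2 = d1 - sigma * sqrt(T) = -0.76918219
exp(-rT) = 0.99775253; exp(-qT) = 1.00000000
P = K * exp(-rT) * N(-d2) - S_0 * exp(-qT) * N(-d1)
N(-d1) = 0.71538375; N(-d2) = 0.77910742
P = 100.2100 * 0.99775253 * 0.77910742 - 87.4600 * 1.00000000 * 0.71538375 = 15.3314

Answer: Price = 15.3314


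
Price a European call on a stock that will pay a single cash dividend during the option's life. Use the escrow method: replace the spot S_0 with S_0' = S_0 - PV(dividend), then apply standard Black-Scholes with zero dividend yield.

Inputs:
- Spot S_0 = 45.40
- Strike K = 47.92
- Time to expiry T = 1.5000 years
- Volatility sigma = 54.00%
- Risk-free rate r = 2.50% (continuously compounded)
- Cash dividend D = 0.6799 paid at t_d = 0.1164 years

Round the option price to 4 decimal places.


Answer: Price = 11.0698

Derivation:
PV(D) = D * exp(-r * t_d) = 0.6799 * 0.99709423 = 0.67792437
S_0' = S_0 - PV(D) = 45.4000 - 0.67792437 = 44.72207563
d1 = (ln(S_0'/K) + (r + sigma^2/2)*T) / (sigma*sqrt(T)) = 0.28295279
d2 = d1 - sigma*sqrt(T) = -0.37840944
exp(-rT) = 0.96319442
N(d1) = 0.61139349; N(d2) = 0.35256323
C = S_0' * N(d1) - K * exp(-rT) * N(d2) = 44.72207563 * 0.61139349 - 47.9200 * 0.96319442 * 0.35256323 = 11.0698


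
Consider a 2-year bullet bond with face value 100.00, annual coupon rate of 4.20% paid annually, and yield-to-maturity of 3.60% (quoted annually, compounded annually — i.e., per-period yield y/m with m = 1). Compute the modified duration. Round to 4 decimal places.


Coupon per period c = face * coupon_rate / m = 4.200000
Periods per year m = 1; per-period yield y/m = 0.036000
Number of cashflows N = 2
Cashflows (t years, CF_t, discount factor 1/(1+y/m)^(m*t), PV):
  t = 1.0000: CF_t = 4.200000, DF = 0.965251, PV = 4.054054
  t = 2.0000: CF_t = 104.200000, DF = 0.931709, PV = 97.084122
Price P = sum_t PV_t = 101.138176
First compute Macaulay numerator sum_t t * PV_t:
  t * PV_t at t = 1.0000: 4.054054
  t * PV_t at t = 2.0000: 194.168244
Macaulay duration D = 198.222298 / 101.138176 = 1.959916
Modified duration = D / (1 + y/m) = 1.959916 / (1 + 0.036000) = 1.891811

Answer: Modified duration = 1.8918


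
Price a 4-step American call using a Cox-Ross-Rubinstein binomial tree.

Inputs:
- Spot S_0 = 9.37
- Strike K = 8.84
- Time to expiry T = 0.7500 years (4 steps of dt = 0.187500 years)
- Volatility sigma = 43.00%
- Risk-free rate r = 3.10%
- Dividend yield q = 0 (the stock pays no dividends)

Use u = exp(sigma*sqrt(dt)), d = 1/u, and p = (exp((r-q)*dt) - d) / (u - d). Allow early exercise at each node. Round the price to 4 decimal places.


Answer: Price = V(0,0) = 1.7275

Derivation:
dt = T/N = 0.187500
u = exp(sigma*sqrt(dt)) = 1.204658; d = 1/u = 0.830111
p = (exp((r-q)*dt) - d) / (u - d) = 0.469149
Discount per step: exp(-r*dt) = 0.994204
Stock lattice S(k, i) with i counting down-moves:
  k=0: S(0,0) = 9.3700
  k=1: S(1,0) = 11.2876; S(1,1) = 7.7781
  k=2: S(2,0) = 13.5977; S(2,1) = 9.3700; S(2,2) = 6.4567
  k=3: S(3,0) = 16.3806; S(3,1) = 11.2876; S(3,2) = 7.7781; S(3,3) = 5.3598
  k=4: S(4,0) = 19.7331; S(4,1) = 13.5977; S(4,2) = 9.3700; S(4,3) = 6.4567; S(4,4) = 4.4492
Terminal payoffs V(N, i) = max(S_T - K, 0):
  V(4,0) = 10.893051; V(4,1) = 4.757746; V(4,2) = 0.530000; V(4,3) = 0.000000; V(4,4) = 0.000000
Backward induction: V(k, i) = exp(-r*dt) * [p * V(k+1, i) + (1-p) * V(k+1, i+1)]; then take max(V_cont, immediate exercise) for American.
  V(3,0) = exp(-r*dt) * [p*10.893051 + (1-p)*4.757746] = 7.591863; exercise = 7.540629; V(3,0) = max -> 7.591863
  V(3,1) = exp(-r*dt) * [p*4.757746 + (1-p)*0.530000] = 2.498876; exercise = 2.447643; V(3,1) = max -> 2.498876
  V(3,2) = exp(-r*dt) * [p*0.530000 + (1-p)*0.000000] = 0.247208; exercise = 0.000000; V(3,2) = max -> 0.247208
  V(3,3) = exp(-r*dt) * [p*0.000000 + (1-p)*0.000000] = 0.000000; exercise = 0.000000; V(3,3) = max -> 0.000000
  V(2,0) = exp(-r*dt) * [p*7.591863 + (1-p)*2.498876] = 4.859916; exercise = 4.757746; V(2,0) = max -> 4.859916
  V(2,1) = exp(-r*dt) * [p*2.498876 + (1-p)*0.247208] = 1.296021; exercise = 0.530000; V(2,1) = max -> 1.296021
  V(2,2) = exp(-r*dt) * [p*0.247208 + (1-p)*0.000000] = 0.115305; exercise = 0.000000; V(2,2) = max -> 0.115305
  V(1,0) = exp(-r*dt) * [p*4.859916 + (1-p)*1.296021] = 2.950817; exercise = 2.447643; V(1,0) = max -> 2.950817
  V(1,1) = exp(-r*dt) * [p*1.296021 + (1-p)*0.115305] = 0.665358; exercise = 0.000000; V(1,1) = max -> 0.665358
  V(0,0) = exp(-r*dt) * [p*2.950817 + (1-p)*0.665358] = 1.727509; exercise = 0.530000; V(0,0) = max -> 1.727509


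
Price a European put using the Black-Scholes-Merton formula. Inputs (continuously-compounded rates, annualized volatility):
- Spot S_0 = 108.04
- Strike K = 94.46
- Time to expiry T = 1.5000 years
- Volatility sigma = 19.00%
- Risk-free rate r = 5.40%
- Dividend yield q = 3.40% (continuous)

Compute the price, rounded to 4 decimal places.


Answer: Price = 3.0997

Derivation:
d1 = (ln(S/K) + (r - q + 0.5*sigma^2) * T) / (sigma * sqrt(T)) = 0.82251315
d2 = d1 - sigma * sqrt(T) = 0.58981162
exp(-rT) = 0.92219369; exp(-qT) = 0.95027867
P = K * exp(-rT) * N(-d2) - S_0 * exp(-qT) * N(-d1)
N(-d1) = 0.20539245; N(-d2) = 0.27765847
P = 94.4600 * 0.92219369 * 0.27765847 - 108.0400 * 0.95027867 * 0.20539245 = 3.0997


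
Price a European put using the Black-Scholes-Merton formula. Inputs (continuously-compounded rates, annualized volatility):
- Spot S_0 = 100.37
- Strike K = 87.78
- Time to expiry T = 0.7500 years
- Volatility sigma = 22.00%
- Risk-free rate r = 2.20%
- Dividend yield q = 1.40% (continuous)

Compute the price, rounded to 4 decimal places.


Answer: Price = 2.3688

Derivation:
d1 = (ln(S/K) + (r - q + 0.5*sigma^2) * T) / (sigma * sqrt(T)) = 0.83022797
d2 = d1 - sigma * sqrt(T) = 0.63970238
exp(-rT) = 0.98363538; exp(-qT) = 0.98955493
P = K * exp(-rT) * N(-d2) - S_0 * exp(-qT) * N(-d1)
N(-d1) = 0.20320495; N(-d2) = 0.26118305
P = 87.7800 * 0.98363538 * 0.26118305 - 100.3700 * 0.98955493 * 0.20320495 = 2.3688


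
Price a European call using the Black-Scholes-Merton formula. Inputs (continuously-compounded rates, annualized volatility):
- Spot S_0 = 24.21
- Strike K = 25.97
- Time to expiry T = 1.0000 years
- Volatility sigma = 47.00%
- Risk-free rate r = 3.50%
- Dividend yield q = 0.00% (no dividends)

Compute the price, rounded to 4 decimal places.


Answer: Price = 4.1577

Derivation:
d1 = (ln(S/K) + (r - q + 0.5*sigma^2) * T) / (sigma * sqrt(T)) = 0.16015690
d2 = d1 - sigma * sqrt(T) = -0.30984310
exp(-rT) = 0.96560542; exp(-qT) = 1.00000000
C = S_0 * exp(-qT) * N(d1) - K * exp(-rT) * N(d2)
N(d1) = 0.56362126; N(d2) = 0.37834014
C = 24.2100 * 1.00000000 * 0.56362126 - 25.9700 * 0.96560542 * 0.37834014 = 4.1577


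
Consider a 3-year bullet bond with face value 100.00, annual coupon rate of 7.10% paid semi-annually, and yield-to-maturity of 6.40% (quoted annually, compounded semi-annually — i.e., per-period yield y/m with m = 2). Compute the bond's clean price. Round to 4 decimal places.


Coupon per period c = face * coupon_rate / m = 3.550000
Periods per year m = 2; per-period yield y/m = 0.032000
Number of cashflows N = 6
Cashflows (t years, CF_t, discount factor 1/(1+y/m)^(m*t), PV):
  t = 0.5000: CF_t = 3.550000, DF = 0.968992, PV = 3.439922
  t = 1.0000: CF_t = 3.550000, DF = 0.938946, PV = 3.333258
  t = 1.5000: CF_t = 3.550000, DF = 0.909831, PV = 3.229901
  t = 2.0000: CF_t = 3.550000, DF = 0.881620, PV = 3.129749
  t = 2.5000: CF_t = 3.550000, DF = 0.854283, PV = 3.032703
  t = 3.0000: CF_t = 103.550000, DF = 0.827793, PV = 85.717978
Price P = sum_t PV_t = 101.883513

Answer: Price = 101.8835


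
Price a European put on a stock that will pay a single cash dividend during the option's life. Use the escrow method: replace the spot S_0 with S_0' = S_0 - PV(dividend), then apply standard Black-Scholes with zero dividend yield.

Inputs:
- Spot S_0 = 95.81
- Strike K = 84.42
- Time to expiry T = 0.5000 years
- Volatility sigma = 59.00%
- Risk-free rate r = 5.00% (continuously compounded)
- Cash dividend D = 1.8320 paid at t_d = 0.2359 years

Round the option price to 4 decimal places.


PV(D) = D * exp(-r * t_d) = 1.8320 * 0.98827429 = 1.81051850
S_0' = S_0 - PV(D) = 95.8100 - 1.81051850 = 93.99948150
d1 = (ln(S_0'/K) + (r + sigma^2/2)*T) / (sigma*sqrt(T)) = 0.52615918
d2 = d1 - sigma*sqrt(T) = 0.10896618
exp(-rT) = 0.97530991
N(-d1) = 0.29938881; N(-d2) = 0.45661466
P = K * exp(-rT) * N(-d2) - S_0' * N(-d1) = 84.4200 * 0.97530991 * 0.45661466 - 93.99948150 * 0.29938881 = 9.4533

Answer: Price = 9.4533


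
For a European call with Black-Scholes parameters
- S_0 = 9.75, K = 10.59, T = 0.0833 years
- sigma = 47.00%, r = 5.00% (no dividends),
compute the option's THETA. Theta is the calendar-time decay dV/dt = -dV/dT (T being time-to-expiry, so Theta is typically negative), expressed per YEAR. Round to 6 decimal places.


d1 = -0.5107062306; d2 = -0.6463564057
phi(d1) = 0.3501656467; exp(-qT) = 1.0000000000; exp(-rT) = 0.9958436616
Theta = -S*exp(-qT)*phi(d1)*sigma/(2*sqrt(T)) - r*K*exp(-rT)*N(d2) + q*S*exp(-qT)*N(d1)
N(d1) = 0.3047783886; N(d2) = 0.2590242830; sqrt(T) = 0.2886173938
Term 1 = -9.7500 * 1.0000000000 * 0.3501656467 * 0.4700 / (2 * 0.2886173938) = -2.7798637755
Term 2 = -0.0500 * 10.5900 * 0.9958436616 * 0.2590242830 = -0.1365833021
Term 3 = 0 (no dividend yield, q = 0)
Theta = -2.7798637755 + (-0.1365833021) + (0.0000000000) = -2.916447

Answer: Theta = -2.916447


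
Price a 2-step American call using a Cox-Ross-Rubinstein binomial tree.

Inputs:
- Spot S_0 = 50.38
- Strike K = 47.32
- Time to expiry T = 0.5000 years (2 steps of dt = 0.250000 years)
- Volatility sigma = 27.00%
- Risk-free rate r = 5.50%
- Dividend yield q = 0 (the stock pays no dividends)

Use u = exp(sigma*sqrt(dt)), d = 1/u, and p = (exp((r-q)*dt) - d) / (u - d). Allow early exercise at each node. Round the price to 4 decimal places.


dt = T/N = 0.250000
u = exp(sigma*sqrt(dt)) = 1.144537; d = 1/u = 0.873716
p = (exp((r-q)*dt) - d) / (u - d) = 0.517423
Discount per step: exp(-r*dt) = 0.986344
Stock lattice S(k, i) with i counting down-moves:
  k=0: S(0,0) = 50.3800
  k=1: S(1,0) = 57.6618; S(1,1) = 44.0178
  k=2: S(2,0) = 65.9960; S(2,1) = 50.3800; S(2,2) = 38.4591
Terminal payoffs V(N, i) = max(S_T - K, 0):
  V(2,0) = 18.676009; V(2,1) = 3.060000; V(2,2) = 0.000000
Backward induction: V(k, i) = exp(-r*dt) * [p * V(k+1, i) + (1-p) * V(k+1, i+1)]; then take max(V_cont, immediate exercise) for American.
  V(1,0) = exp(-r*dt) * [p*18.676009 + (1-p)*3.060000] = 10.987960; exercise = 10.341763; V(1,0) = max -> 10.987960
  V(1,1) = exp(-r*dt) * [p*3.060000 + (1-p)*0.000000] = 1.561694; exercise = 0.000000; V(1,1) = max -> 1.561694
  V(0,0) = exp(-r*dt) * [p*10.987960 + (1-p)*1.561694] = 6.351133; exercise = 3.060000; V(0,0) = max -> 6.351133

Answer: Price = V(0,0) = 6.3511


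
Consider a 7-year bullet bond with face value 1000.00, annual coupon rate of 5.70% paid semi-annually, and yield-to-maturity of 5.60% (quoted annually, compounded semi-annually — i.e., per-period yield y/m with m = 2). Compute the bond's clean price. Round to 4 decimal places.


Coupon per period c = face * coupon_rate / m = 28.500000
Periods per year m = 2; per-period yield y/m = 0.028000
Number of cashflows N = 14
Cashflows (t years, CF_t, discount factor 1/(1+y/m)^(m*t), PV):
  t = 0.5000: CF_t = 28.500000, DF = 0.972763, PV = 27.723735
  t = 1.0000: CF_t = 28.500000, DF = 0.946267, PV = 26.968614
  t = 1.5000: CF_t = 28.500000, DF = 0.920493, PV = 26.234061
  t = 2.0000: CF_t = 28.500000, DF = 0.895422, PV = 25.519514
  t = 2.5000: CF_t = 28.500000, DF = 0.871033, PV = 24.824430
  t = 3.0000: CF_t = 28.500000, DF = 0.847308, PV = 24.148278
  t = 3.5000: CF_t = 28.500000, DF = 0.824230, PV = 23.490543
  t = 4.0000: CF_t = 28.500000, DF = 0.801780, PV = 22.850723
  t = 4.5000: CF_t = 28.500000, DF = 0.779941, PV = 22.228330
  t = 5.0000: CF_t = 28.500000, DF = 0.758698, PV = 21.622889
  t = 5.5000: CF_t = 28.500000, DF = 0.738033, PV = 21.033938
  t = 6.0000: CF_t = 28.500000, DF = 0.717931, PV = 20.461030
  t = 6.5000: CF_t = 28.500000, DF = 0.698376, PV = 19.903725
  t = 7.0000: CF_t = 1028.500000, DF = 0.679354, PV = 698.716004
Price P = sum_t PV_t = 1005.725814

Answer: Price = 1005.7258


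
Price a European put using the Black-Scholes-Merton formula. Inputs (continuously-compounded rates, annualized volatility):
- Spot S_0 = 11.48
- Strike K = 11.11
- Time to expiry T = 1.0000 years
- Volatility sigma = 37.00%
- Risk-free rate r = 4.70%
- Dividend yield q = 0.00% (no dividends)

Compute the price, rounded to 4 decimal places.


d1 = (ln(S/K) + (r - q + 0.5*sigma^2) * T) / (sigma * sqrt(T)) = 0.40056970
d2 = d1 - sigma * sqrt(T) = 0.03056970
exp(-rT) = 0.95408740; exp(-qT) = 1.00000000
P = K * exp(-rT) * N(-d2) - S_0 * exp(-qT) * N(-d1)
N(-d1) = 0.34436848; N(-d2) = 0.48780636
P = 11.1100 * 0.95408740 * 0.48780636 - 11.4800 * 1.00000000 * 0.34436848 = 1.2174

Answer: Price = 1.2174


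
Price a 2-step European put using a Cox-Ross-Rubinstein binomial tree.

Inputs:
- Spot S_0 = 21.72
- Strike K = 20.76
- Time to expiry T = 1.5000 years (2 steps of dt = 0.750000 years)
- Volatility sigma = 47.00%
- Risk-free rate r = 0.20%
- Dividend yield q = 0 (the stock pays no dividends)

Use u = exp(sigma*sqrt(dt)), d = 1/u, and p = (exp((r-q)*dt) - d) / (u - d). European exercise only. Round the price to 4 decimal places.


Answer: Price = V(0,0) = 3.9784

Derivation:
dt = T/N = 0.750000
u = exp(sigma*sqrt(dt)) = 1.502352; d = 1/u = 0.665623
p = (exp((r-q)*dt) - d) / (u - d) = 0.401418
Discount per step: exp(-r*dt) = 0.998501
Stock lattice S(k, i) with i counting down-moves:
  k=0: S(0,0) = 21.7200
  k=1: S(1,0) = 32.6311; S(1,1) = 14.4573
  k=2: S(2,0) = 49.0234; S(2,1) = 21.7200; S(2,2) = 9.6231
Terminal payoffs V(N, i) = max(K - S_T, 0):
  V(2,0) = 0.000000; V(2,1) = 0.000000; V(2,2) = 11.136870
Backward induction: V(k, i) = exp(-r*dt) * [p * V(k+1, i) + (1-p) * V(k+1, i+1)].
  V(1,0) = exp(-r*dt) * [p*0.000000 + (1-p)*0.000000] = 0.000000
  V(1,1) = exp(-r*dt) * [p*0.000000 + (1-p)*11.136870] = 6.656337
  V(0,0) = exp(-r*dt) * [p*0.000000 + (1-p)*6.656337] = 3.978391


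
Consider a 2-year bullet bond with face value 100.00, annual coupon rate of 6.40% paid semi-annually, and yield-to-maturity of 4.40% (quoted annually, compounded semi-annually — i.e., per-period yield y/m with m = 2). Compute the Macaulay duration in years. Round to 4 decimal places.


Answer: Macaulay duration = 1.9108 years

Derivation:
Coupon per period c = face * coupon_rate / m = 3.200000
Periods per year m = 2; per-period yield y/m = 0.022000
Number of cashflows N = 4
Cashflows (t years, CF_t, discount factor 1/(1+y/m)^(m*t), PV):
  t = 0.5000: CF_t = 3.200000, DF = 0.978474, PV = 3.131115
  t = 1.0000: CF_t = 3.200000, DF = 0.957411, PV = 3.063714
  t = 1.5000: CF_t = 3.200000, DF = 0.936801, PV = 2.997763
  t = 2.0000: CF_t = 103.200000, DF = 0.916635, PV = 94.596728
Price P = sum_t PV_t = 103.789320
Macaulay numerator sum_t t * PV_t:
  t * PV_t at t = 0.5000: 1.565558
  t * PV_t at t = 1.0000: 3.063714
  t * PV_t at t = 1.5000: 4.496644
  t * PV_t at t = 2.0000: 189.193456
Macaulay duration D = (sum_t t * PV_t) / P = 198.319372 / 103.789320 = 1.910788


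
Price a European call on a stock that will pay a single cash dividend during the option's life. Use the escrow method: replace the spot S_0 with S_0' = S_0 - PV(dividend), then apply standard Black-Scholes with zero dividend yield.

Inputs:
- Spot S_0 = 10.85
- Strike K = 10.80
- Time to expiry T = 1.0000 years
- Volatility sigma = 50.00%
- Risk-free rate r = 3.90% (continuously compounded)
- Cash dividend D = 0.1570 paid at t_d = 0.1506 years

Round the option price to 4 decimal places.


Answer: Price = 2.2378

Derivation:
PV(D) = D * exp(-r * t_d) = 0.1570 * 0.99414381 = 0.15608058
S_0' = S_0 - PV(D) = 10.8500 - 0.15608058 = 10.69391942
d1 = (ln(S_0'/K) + (r + sigma^2/2)*T) / (sigma*sqrt(T)) = 0.30825833
d2 = d1 - sigma*sqrt(T) = -0.19174167
exp(-rT) = 0.96175071
N(d1) = 0.62105712; N(d2) = 0.42397228
C = S_0' * N(d1) - K * exp(-rT) * N(d2) = 10.69391942 * 0.62105712 - 10.8000 * 0.96175071 * 0.42397228 = 2.2378


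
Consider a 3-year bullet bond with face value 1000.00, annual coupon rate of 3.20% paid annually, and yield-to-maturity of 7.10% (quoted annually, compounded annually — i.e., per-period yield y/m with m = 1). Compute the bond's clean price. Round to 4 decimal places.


Answer: Price = 897.8384

Derivation:
Coupon per period c = face * coupon_rate / m = 32.000000
Periods per year m = 1; per-period yield y/m = 0.071000
Number of cashflows N = 3
Cashflows (t years, CF_t, discount factor 1/(1+y/m)^(m*t), PV):
  t = 1.0000: CF_t = 32.000000, DF = 0.933707, PV = 29.878618
  t = 2.0000: CF_t = 32.000000, DF = 0.871808, PV = 27.897869
  t = 3.0000: CF_t = 1032.000000, DF = 0.814013, PV = 840.061893
Price P = sum_t PV_t = 897.838381


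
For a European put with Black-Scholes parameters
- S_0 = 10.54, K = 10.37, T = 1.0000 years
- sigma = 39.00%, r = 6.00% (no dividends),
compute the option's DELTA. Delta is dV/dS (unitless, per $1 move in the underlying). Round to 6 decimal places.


Answer: Delta = -0.348069

Derivation:
d1 = 0.3905397971; d2 = 0.0005397971
phi(d1) = 0.3696498031; exp(-qT) = 1.0000000000; exp(-rT) = 0.9417645336
N(-d1) = 0.3480687165
Delta = -exp(-qT) * N(-d1) = -1.0000000000 * 0.3480687165 = -0.348069


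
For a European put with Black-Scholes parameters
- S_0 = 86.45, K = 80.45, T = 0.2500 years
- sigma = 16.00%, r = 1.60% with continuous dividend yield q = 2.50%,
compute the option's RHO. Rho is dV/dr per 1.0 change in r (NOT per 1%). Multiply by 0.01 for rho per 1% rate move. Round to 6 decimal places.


Answer: Rho = -4.066251

Derivation:
d1 = 0.9110042336; d2 = 0.8310042336
phi(d1) = 0.2634470473; exp(-qT) = 0.9937694906; exp(-rT) = 0.9960079893
N(-d2) = 0.2029856188
Rho = -K*T*exp(-rT)*N(-d2) = -80.4500 * 0.2500 * 0.9960079893 * 0.2029856188 = -4.066251
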